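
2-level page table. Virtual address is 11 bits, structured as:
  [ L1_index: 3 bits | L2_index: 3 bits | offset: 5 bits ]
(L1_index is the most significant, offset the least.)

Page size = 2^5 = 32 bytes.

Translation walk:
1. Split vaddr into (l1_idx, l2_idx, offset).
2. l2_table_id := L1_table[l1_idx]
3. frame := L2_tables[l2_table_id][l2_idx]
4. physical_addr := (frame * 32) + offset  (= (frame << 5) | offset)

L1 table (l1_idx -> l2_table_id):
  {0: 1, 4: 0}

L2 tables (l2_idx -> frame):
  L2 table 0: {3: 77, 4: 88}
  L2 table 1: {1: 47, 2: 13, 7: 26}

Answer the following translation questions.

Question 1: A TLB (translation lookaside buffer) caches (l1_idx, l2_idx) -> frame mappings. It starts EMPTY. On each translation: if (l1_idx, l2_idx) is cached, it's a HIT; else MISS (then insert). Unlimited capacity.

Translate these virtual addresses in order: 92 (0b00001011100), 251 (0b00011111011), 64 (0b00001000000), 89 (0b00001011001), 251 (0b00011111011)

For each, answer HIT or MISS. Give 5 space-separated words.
vaddr=92: (0,2) not in TLB -> MISS, insert
vaddr=251: (0,7) not in TLB -> MISS, insert
vaddr=64: (0,2) in TLB -> HIT
vaddr=89: (0,2) in TLB -> HIT
vaddr=251: (0,7) in TLB -> HIT

Answer: MISS MISS HIT HIT HIT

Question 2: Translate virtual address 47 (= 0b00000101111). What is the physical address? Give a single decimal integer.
vaddr = 47 = 0b00000101111
Split: l1_idx=0, l2_idx=1, offset=15
L1[0] = 1
L2[1][1] = 47
paddr = 47 * 32 + 15 = 1519

Answer: 1519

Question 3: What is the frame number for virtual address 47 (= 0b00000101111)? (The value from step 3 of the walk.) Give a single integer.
Answer: 47

Derivation:
vaddr = 47: l1_idx=0, l2_idx=1
L1[0] = 1; L2[1][1] = 47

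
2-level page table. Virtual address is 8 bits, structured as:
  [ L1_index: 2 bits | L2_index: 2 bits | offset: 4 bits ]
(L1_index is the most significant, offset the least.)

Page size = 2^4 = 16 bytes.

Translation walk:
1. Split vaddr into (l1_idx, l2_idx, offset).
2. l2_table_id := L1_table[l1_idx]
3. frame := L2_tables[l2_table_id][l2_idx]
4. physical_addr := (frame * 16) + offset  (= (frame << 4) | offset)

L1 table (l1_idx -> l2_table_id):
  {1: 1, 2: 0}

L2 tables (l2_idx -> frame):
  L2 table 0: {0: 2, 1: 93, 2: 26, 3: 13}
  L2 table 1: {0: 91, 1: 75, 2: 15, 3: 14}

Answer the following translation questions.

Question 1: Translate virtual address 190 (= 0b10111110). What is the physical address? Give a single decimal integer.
Answer: 222

Derivation:
vaddr = 190 = 0b10111110
Split: l1_idx=2, l2_idx=3, offset=14
L1[2] = 0
L2[0][3] = 13
paddr = 13 * 16 + 14 = 222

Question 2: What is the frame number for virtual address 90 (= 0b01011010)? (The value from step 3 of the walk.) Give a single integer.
Answer: 75

Derivation:
vaddr = 90: l1_idx=1, l2_idx=1
L1[1] = 1; L2[1][1] = 75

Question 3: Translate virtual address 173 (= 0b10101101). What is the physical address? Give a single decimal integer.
Answer: 429

Derivation:
vaddr = 173 = 0b10101101
Split: l1_idx=2, l2_idx=2, offset=13
L1[2] = 0
L2[0][2] = 26
paddr = 26 * 16 + 13 = 429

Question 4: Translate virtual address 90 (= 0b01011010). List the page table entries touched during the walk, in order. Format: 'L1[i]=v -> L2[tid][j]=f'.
Answer: L1[1]=1 -> L2[1][1]=75

Derivation:
vaddr = 90 = 0b01011010
Split: l1_idx=1, l2_idx=1, offset=10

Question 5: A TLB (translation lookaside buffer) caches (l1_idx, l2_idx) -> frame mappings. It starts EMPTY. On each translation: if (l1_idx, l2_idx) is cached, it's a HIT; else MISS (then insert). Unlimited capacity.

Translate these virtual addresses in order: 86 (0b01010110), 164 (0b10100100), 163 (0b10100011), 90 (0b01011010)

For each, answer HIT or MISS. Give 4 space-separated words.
Answer: MISS MISS HIT HIT

Derivation:
vaddr=86: (1,1) not in TLB -> MISS, insert
vaddr=164: (2,2) not in TLB -> MISS, insert
vaddr=163: (2,2) in TLB -> HIT
vaddr=90: (1,1) in TLB -> HIT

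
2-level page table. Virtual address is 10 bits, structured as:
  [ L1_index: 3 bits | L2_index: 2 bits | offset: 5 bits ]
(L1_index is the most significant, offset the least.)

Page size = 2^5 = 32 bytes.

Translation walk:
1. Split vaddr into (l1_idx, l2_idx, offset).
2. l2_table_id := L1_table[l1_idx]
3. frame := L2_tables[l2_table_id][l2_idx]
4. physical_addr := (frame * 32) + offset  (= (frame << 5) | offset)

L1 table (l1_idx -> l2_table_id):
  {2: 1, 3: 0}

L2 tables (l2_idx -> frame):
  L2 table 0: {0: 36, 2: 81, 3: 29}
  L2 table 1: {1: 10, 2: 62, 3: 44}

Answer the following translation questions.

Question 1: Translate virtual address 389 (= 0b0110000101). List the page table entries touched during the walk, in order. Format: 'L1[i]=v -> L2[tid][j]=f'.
vaddr = 389 = 0b0110000101
Split: l1_idx=3, l2_idx=0, offset=5

Answer: L1[3]=0 -> L2[0][0]=36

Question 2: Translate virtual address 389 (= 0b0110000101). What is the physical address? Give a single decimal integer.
vaddr = 389 = 0b0110000101
Split: l1_idx=3, l2_idx=0, offset=5
L1[3] = 0
L2[0][0] = 36
paddr = 36 * 32 + 5 = 1157

Answer: 1157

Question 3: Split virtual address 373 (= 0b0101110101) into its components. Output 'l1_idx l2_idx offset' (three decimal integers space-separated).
vaddr = 373 = 0b0101110101
  top 3 bits -> l1_idx = 2
  next 2 bits -> l2_idx = 3
  bottom 5 bits -> offset = 21

Answer: 2 3 21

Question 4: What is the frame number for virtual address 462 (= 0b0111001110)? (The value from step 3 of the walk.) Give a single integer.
vaddr = 462: l1_idx=3, l2_idx=2
L1[3] = 0; L2[0][2] = 81

Answer: 81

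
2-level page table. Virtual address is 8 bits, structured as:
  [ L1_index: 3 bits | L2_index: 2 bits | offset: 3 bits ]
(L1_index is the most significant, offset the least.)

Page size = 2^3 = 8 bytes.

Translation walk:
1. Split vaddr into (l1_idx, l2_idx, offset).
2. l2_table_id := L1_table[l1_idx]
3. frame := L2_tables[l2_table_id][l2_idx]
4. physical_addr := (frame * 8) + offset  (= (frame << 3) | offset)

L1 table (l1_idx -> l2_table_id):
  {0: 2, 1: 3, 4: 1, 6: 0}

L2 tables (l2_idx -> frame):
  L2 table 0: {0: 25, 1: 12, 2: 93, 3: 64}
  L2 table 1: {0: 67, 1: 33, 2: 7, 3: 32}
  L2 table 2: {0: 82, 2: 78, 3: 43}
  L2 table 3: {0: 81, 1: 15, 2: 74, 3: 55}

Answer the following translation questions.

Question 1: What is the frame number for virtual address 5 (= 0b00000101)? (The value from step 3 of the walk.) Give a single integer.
vaddr = 5: l1_idx=0, l2_idx=0
L1[0] = 2; L2[2][0] = 82

Answer: 82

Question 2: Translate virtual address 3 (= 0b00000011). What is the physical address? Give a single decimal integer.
vaddr = 3 = 0b00000011
Split: l1_idx=0, l2_idx=0, offset=3
L1[0] = 2
L2[2][0] = 82
paddr = 82 * 8 + 3 = 659

Answer: 659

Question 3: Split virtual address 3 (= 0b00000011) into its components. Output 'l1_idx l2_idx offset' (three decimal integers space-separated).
vaddr = 3 = 0b00000011
  top 3 bits -> l1_idx = 0
  next 2 bits -> l2_idx = 0
  bottom 3 bits -> offset = 3

Answer: 0 0 3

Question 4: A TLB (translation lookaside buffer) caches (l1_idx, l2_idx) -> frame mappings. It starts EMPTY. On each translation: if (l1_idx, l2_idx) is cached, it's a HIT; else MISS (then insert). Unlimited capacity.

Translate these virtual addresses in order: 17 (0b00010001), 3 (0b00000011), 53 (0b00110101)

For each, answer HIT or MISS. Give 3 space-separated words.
Answer: MISS MISS MISS

Derivation:
vaddr=17: (0,2) not in TLB -> MISS, insert
vaddr=3: (0,0) not in TLB -> MISS, insert
vaddr=53: (1,2) not in TLB -> MISS, insert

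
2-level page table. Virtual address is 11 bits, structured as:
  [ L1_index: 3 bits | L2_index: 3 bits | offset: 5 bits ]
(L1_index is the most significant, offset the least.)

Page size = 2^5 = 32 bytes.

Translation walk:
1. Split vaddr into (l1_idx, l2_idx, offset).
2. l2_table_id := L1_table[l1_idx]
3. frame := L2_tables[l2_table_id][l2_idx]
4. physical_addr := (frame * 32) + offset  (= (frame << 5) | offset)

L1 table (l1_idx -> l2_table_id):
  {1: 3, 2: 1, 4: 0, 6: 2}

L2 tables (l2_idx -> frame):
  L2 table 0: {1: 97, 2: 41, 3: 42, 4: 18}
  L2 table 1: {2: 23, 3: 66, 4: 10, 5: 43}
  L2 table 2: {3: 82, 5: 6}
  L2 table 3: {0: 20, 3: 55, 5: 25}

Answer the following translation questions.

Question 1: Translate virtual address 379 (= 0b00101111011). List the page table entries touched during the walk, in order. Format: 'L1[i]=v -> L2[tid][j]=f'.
Answer: L1[1]=3 -> L2[3][3]=55

Derivation:
vaddr = 379 = 0b00101111011
Split: l1_idx=1, l2_idx=3, offset=27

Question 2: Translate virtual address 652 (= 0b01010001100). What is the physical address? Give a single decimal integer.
Answer: 332

Derivation:
vaddr = 652 = 0b01010001100
Split: l1_idx=2, l2_idx=4, offset=12
L1[2] = 1
L2[1][4] = 10
paddr = 10 * 32 + 12 = 332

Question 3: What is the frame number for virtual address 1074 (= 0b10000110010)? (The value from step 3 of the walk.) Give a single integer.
Answer: 97

Derivation:
vaddr = 1074: l1_idx=4, l2_idx=1
L1[4] = 0; L2[0][1] = 97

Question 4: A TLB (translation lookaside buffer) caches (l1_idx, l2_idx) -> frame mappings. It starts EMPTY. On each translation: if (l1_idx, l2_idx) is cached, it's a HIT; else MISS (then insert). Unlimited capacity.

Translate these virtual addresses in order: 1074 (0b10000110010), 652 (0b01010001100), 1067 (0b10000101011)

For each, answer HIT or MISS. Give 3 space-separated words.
vaddr=1074: (4,1) not in TLB -> MISS, insert
vaddr=652: (2,4) not in TLB -> MISS, insert
vaddr=1067: (4,1) in TLB -> HIT

Answer: MISS MISS HIT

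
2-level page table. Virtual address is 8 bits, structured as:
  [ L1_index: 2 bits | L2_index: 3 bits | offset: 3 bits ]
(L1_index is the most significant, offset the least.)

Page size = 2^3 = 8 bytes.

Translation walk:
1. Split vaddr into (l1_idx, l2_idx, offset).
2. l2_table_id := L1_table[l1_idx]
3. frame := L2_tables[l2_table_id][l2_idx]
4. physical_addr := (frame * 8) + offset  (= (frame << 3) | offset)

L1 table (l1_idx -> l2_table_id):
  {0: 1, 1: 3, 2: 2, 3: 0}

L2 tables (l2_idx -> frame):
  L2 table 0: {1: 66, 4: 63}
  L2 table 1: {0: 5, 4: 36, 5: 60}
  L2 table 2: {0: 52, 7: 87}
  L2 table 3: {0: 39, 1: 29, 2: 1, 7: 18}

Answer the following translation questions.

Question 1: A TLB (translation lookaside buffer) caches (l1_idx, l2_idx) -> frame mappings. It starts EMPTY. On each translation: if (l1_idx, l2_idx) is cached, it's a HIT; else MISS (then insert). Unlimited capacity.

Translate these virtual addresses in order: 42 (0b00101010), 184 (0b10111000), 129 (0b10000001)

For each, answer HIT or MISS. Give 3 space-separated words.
vaddr=42: (0,5) not in TLB -> MISS, insert
vaddr=184: (2,7) not in TLB -> MISS, insert
vaddr=129: (2,0) not in TLB -> MISS, insert

Answer: MISS MISS MISS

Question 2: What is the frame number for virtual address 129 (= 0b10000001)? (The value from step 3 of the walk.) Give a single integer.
Answer: 52

Derivation:
vaddr = 129: l1_idx=2, l2_idx=0
L1[2] = 2; L2[2][0] = 52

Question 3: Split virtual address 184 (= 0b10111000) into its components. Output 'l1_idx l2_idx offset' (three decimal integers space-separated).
vaddr = 184 = 0b10111000
  top 2 bits -> l1_idx = 2
  next 3 bits -> l2_idx = 7
  bottom 3 bits -> offset = 0

Answer: 2 7 0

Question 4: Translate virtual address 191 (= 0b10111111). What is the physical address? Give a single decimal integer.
Answer: 703

Derivation:
vaddr = 191 = 0b10111111
Split: l1_idx=2, l2_idx=7, offset=7
L1[2] = 2
L2[2][7] = 87
paddr = 87 * 8 + 7 = 703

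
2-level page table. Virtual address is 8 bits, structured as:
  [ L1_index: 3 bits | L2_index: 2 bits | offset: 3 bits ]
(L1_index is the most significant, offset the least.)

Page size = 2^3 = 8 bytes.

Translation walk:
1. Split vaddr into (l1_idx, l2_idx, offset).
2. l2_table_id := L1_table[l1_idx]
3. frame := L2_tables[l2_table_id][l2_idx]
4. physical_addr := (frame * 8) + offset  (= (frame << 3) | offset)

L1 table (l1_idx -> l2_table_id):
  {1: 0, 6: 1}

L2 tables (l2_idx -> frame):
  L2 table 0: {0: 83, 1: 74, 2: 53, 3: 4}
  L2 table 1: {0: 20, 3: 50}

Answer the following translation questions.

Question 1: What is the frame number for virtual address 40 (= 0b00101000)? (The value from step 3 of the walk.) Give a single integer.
Answer: 74

Derivation:
vaddr = 40: l1_idx=1, l2_idx=1
L1[1] = 0; L2[0][1] = 74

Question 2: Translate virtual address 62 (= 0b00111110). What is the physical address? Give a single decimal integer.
vaddr = 62 = 0b00111110
Split: l1_idx=1, l2_idx=3, offset=6
L1[1] = 0
L2[0][3] = 4
paddr = 4 * 8 + 6 = 38

Answer: 38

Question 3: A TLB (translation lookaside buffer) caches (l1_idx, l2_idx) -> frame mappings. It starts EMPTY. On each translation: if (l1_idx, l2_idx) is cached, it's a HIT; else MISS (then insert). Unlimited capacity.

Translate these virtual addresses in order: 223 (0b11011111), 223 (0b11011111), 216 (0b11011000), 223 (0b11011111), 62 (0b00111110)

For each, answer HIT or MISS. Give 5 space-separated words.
Answer: MISS HIT HIT HIT MISS

Derivation:
vaddr=223: (6,3) not in TLB -> MISS, insert
vaddr=223: (6,3) in TLB -> HIT
vaddr=216: (6,3) in TLB -> HIT
vaddr=223: (6,3) in TLB -> HIT
vaddr=62: (1,3) not in TLB -> MISS, insert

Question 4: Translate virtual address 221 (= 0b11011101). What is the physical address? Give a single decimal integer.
vaddr = 221 = 0b11011101
Split: l1_idx=6, l2_idx=3, offset=5
L1[6] = 1
L2[1][3] = 50
paddr = 50 * 8 + 5 = 405

Answer: 405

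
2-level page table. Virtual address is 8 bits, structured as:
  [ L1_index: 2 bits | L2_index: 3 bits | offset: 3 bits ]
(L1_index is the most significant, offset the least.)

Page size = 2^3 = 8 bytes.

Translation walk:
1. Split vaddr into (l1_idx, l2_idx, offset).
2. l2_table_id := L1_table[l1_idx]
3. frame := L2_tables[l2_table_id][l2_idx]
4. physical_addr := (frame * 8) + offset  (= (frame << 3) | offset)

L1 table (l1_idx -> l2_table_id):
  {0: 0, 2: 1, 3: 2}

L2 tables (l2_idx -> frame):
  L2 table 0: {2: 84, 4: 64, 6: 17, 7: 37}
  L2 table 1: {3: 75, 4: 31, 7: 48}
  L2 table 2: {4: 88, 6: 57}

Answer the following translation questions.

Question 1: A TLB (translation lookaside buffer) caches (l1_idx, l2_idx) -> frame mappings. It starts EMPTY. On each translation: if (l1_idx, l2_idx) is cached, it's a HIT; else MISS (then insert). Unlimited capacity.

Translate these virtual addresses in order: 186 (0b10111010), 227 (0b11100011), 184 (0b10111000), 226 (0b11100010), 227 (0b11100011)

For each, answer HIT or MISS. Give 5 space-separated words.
Answer: MISS MISS HIT HIT HIT

Derivation:
vaddr=186: (2,7) not in TLB -> MISS, insert
vaddr=227: (3,4) not in TLB -> MISS, insert
vaddr=184: (2,7) in TLB -> HIT
vaddr=226: (3,4) in TLB -> HIT
vaddr=227: (3,4) in TLB -> HIT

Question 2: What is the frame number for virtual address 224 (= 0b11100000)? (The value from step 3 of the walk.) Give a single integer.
Answer: 88

Derivation:
vaddr = 224: l1_idx=3, l2_idx=4
L1[3] = 2; L2[2][4] = 88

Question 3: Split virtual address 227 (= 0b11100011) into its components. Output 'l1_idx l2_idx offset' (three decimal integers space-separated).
vaddr = 227 = 0b11100011
  top 2 bits -> l1_idx = 3
  next 3 bits -> l2_idx = 4
  bottom 3 bits -> offset = 3

Answer: 3 4 3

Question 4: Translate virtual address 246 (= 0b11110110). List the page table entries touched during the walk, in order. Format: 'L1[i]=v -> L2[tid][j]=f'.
vaddr = 246 = 0b11110110
Split: l1_idx=3, l2_idx=6, offset=6

Answer: L1[3]=2 -> L2[2][6]=57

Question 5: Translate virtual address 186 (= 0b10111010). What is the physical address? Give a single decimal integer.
vaddr = 186 = 0b10111010
Split: l1_idx=2, l2_idx=7, offset=2
L1[2] = 1
L2[1][7] = 48
paddr = 48 * 8 + 2 = 386

Answer: 386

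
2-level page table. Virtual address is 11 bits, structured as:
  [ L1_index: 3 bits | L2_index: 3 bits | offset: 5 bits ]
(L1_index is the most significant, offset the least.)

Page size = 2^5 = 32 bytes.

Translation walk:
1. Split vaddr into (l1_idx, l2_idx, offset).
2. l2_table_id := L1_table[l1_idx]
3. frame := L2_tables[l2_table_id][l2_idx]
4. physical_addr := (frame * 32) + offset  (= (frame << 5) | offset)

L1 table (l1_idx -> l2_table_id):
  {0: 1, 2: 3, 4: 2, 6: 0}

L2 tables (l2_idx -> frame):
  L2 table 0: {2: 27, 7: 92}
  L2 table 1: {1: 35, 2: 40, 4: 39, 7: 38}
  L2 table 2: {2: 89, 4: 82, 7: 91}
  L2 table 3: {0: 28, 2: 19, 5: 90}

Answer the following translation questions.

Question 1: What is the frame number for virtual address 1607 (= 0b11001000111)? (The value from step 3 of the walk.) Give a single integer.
Answer: 27

Derivation:
vaddr = 1607: l1_idx=6, l2_idx=2
L1[6] = 0; L2[0][2] = 27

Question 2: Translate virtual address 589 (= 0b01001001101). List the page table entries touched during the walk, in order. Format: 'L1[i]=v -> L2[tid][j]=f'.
Answer: L1[2]=3 -> L2[3][2]=19

Derivation:
vaddr = 589 = 0b01001001101
Split: l1_idx=2, l2_idx=2, offset=13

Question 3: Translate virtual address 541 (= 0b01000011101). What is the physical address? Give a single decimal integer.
Answer: 925

Derivation:
vaddr = 541 = 0b01000011101
Split: l1_idx=2, l2_idx=0, offset=29
L1[2] = 3
L2[3][0] = 28
paddr = 28 * 32 + 29 = 925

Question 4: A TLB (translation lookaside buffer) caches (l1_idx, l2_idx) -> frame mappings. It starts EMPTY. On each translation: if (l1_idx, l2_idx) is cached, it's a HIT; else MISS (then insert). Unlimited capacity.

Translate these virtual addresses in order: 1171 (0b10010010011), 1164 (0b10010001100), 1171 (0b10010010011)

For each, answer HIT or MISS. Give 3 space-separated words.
Answer: MISS HIT HIT

Derivation:
vaddr=1171: (4,4) not in TLB -> MISS, insert
vaddr=1164: (4,4) in TLB -> HIT
vaddr=1171: (4,4) in TLB -> HIT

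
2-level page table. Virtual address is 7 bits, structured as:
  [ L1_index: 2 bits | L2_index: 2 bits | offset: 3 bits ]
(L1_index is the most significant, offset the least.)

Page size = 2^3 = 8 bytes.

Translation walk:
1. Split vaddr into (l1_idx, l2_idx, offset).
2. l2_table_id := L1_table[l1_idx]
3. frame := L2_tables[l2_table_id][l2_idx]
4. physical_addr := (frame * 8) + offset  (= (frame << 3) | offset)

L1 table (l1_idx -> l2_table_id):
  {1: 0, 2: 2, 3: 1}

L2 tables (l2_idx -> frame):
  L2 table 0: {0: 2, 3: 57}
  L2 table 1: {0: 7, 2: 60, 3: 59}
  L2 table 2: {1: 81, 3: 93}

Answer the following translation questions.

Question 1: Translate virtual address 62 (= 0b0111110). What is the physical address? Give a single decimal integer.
vaddr = 62 = 0b0111110
Split: l1_idx=1, l2_idx=3, offset=6
L1[1] = 0
L2[0][3] = 57
paddr = 57 * 8 + 6 = 462

Answer: 462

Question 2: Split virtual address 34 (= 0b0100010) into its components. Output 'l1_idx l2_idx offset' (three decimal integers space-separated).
Answer: 1 0 2

Derivation:
vaddr = 34 = 0b0100010
  top 2 bits -> l1_idx = 1
  next 2 bits -> l2_idx = 0
  bottom 3 bits -> offset = 2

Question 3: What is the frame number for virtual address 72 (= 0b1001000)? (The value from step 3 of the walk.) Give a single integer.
Answer: 81

Derivation:
vaddr = 72: l1_idx=2, l2_idx=1
L1[2] = 2; L2[2][1] = 81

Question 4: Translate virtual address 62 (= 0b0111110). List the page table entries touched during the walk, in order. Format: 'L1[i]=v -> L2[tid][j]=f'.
vaddr = 62 = 0b0111110
Split: l1_idx=1, l2_idx=3, offset=6

Answer: L1[1]=0 -> L2[0][3]=57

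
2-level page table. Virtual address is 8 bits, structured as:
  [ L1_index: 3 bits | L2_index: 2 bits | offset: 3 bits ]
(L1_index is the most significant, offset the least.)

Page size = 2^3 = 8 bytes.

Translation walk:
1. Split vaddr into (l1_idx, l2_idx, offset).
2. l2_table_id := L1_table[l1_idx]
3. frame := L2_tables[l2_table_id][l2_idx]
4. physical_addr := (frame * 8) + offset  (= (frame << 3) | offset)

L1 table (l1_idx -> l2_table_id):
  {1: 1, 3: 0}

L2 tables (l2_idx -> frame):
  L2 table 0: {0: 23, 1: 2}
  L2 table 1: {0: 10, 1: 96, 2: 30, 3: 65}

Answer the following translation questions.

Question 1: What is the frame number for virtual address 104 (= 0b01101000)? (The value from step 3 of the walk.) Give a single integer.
vaddr = 104: l1_idx=3, l2_idx=1
L1[3] = 0; L2[0][1] = 2

Answer: 2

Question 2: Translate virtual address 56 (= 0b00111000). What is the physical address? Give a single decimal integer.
Answer: 520

Derivation:
vaddr = 56 = 0b00111000
Split: l1_idx=1, l2_idx=3, offset=0
L1[1] = 1
L2[1][3] = 65
paddr = 65 * 8 + 0 = 520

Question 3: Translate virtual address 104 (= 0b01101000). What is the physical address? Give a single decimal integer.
vaddr = 104 = 0b01101000
Split: l1_idx=3, l2_idx=1, offset=0
L1[3] = 0
L2[0][1] = 2
paddr = 2 * 8 + 0 = 16

Answer: 16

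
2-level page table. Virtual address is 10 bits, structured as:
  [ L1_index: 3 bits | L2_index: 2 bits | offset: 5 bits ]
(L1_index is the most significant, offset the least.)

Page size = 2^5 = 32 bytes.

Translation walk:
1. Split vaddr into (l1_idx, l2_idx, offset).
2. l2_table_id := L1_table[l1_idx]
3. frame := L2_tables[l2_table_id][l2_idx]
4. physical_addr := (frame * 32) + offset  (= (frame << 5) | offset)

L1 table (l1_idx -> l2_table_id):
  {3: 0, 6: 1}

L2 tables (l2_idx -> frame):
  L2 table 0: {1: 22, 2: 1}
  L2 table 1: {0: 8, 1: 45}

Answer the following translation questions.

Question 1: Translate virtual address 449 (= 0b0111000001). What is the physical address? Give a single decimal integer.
Answer: 33

Derivation:
vaddr = 449 = 0b0111000001
Split: l1_idx=3, l2_idx=2, offset=1
L1[3] = 0
L2[0][2] = 1
paddr = 1 * 32 + 1 = 33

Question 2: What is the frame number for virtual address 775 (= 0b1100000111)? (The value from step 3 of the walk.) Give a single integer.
Answer: 8

Derivation:
vaddr = 775: l1_idx=6, l2_idx=0
L1[6] = 1; L2[1][0] = 8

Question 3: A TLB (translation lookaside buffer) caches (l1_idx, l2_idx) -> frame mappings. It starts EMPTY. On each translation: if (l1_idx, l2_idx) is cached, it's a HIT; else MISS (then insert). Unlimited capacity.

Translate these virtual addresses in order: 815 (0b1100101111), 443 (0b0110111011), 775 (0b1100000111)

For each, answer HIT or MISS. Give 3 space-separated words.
vaddr=815: (6,1) not in TLB -> MISS, insert
vaddr=443: (3,1) not in TLB -> MISS, insert
vaddr=775: (6,0) not in TLB -> MISS, insert

Answer: MISS MISS MISS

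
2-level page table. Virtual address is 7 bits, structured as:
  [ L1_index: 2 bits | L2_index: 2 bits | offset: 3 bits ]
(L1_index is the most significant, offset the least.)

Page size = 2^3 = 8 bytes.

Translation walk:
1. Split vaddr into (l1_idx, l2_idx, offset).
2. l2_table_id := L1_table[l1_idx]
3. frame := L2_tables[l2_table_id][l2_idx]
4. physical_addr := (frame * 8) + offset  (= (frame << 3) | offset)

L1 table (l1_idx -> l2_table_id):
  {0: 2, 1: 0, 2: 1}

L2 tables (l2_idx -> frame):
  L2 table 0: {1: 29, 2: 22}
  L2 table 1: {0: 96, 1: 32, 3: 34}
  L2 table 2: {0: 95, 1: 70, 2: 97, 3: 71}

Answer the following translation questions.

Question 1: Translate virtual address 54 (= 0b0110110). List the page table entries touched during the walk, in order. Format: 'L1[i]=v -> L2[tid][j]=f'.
vaddr = 54 = 0b0110110
Split: l1_idx=1, l2_idx=2, offset=6

Answer: L1[1]=0 -> L2[0][2]=22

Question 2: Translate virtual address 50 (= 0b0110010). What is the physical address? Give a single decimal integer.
vaddr = 50 = 0b0110010
Split: l1_idx=1, l2_idx=2, offset=2
L1[1] = 0
L2[0][2] = 22
paddr = 22 * 8 + 2 = 178

Answer: 178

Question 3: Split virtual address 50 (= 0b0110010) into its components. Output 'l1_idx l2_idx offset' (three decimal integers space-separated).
vaddr = 50 = 0b0110010
  top 2 bits -> l1_idx = 1
  next 2 bits -> l2_idx = 2
  bottom 3 bits -> offset = 2

Answer: 1 2 2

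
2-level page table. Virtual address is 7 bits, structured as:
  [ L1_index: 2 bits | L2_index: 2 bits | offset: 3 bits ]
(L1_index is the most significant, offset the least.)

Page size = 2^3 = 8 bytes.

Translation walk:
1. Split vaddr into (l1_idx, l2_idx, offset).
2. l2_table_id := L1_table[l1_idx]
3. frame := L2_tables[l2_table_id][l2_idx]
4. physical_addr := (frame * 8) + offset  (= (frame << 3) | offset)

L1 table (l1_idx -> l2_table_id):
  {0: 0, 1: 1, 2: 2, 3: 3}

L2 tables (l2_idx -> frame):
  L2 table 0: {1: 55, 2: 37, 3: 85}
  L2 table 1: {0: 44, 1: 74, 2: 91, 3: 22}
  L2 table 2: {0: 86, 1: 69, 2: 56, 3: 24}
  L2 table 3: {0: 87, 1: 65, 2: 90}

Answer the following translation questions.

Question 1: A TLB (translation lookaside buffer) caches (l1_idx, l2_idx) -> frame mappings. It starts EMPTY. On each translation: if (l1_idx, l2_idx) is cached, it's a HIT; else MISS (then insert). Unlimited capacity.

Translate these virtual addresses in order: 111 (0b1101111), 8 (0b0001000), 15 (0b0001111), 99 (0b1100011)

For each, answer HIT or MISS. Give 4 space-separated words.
Answer: MISS MISS HIT MISS

Derivation:
vaddr=111: (3,1) not in TLB -> MISS, insert
vaddr=8: (0,1) not in TLB -> MISS, insert
vaddr=15: (0,1) in TLB -> HIT
vaddr=99: (3,0) not in TLB -> MISS, insert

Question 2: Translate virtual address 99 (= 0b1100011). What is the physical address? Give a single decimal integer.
Answer: 699

Derivation:
vaddr = 99 = 0b1100011
Split: l1_idx=3, l2_idx=0, offset=3
L1[3] = 3
L2[3][0] = 87
paddr = 87 * 8 + 3 = 699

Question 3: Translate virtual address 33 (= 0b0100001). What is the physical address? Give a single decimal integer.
vaddr = 33 = 0b0100001
Split: l1_idx=1, l2_idx=0, offset=1
L1[1] = 1
L2[1][0] = 44
paddr = 44 * 8 + 1 = 353

Answer: 353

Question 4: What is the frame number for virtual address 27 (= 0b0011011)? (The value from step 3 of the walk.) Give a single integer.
Answer: 85

Derivation:
vaddr = 27: l1_idx=0, l2_idx=3
L1[0] = 0; L2[0][3] = 85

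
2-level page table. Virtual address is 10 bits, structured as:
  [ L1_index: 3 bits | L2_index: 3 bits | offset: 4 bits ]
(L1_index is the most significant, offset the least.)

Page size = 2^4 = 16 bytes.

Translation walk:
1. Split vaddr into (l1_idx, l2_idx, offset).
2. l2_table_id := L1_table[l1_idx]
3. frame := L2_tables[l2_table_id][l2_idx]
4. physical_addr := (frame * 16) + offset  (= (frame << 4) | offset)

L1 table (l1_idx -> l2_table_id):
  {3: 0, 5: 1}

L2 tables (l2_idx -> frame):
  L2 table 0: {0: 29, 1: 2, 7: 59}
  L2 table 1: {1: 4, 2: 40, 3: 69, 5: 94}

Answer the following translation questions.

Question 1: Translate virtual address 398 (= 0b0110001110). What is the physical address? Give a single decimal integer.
Answer: 478

Derivation:
vaddr = 398 = 0b0110001110
Split: l1_idx=3, l2_idx=0, offset=14
L1[3] = 0
L2[0][0] = 29
paddr = 29 * 16 + 14 = 478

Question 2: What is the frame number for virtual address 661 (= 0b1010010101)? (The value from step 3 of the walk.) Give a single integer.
Answer: 4

Derivation:
vaddr = 661: l1_idx=5, l2_idx=1
L1[5] = 1; L2[1][1] = 4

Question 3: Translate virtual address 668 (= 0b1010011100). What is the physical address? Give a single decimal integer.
Answer: 76

Derivation:
vaddr = 668 = 0b1010011100
Split: l1_idx=5, l2_idx=1, offset=12
L1[5] = 1
L2[1][1] = 4
paddr = 4 * 16 + 12 = 76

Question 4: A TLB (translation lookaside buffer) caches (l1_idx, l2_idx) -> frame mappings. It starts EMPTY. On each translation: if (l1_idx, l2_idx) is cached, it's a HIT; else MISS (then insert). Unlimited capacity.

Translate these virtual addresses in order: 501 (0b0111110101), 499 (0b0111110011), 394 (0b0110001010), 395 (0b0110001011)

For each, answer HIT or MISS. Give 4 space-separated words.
vaddr=501: (3,7) not in TLB -> MISS, insert
vaddr=499: (3,7) in TLB -> HIT
vaddr=394: (3,0) not in TLB -> MISS, insert
vaddr=395: (3,0) in TLB -> HIT

Answer: MISS HIT MISS HIT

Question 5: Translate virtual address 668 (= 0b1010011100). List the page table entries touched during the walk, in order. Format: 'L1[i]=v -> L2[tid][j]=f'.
Answer: L1[5]=1 -> L2[1][1]=4

Derivation:
vaddr = 668 = 0b1010011100
Split: l1_idx=5, l2_idx=1, offset=12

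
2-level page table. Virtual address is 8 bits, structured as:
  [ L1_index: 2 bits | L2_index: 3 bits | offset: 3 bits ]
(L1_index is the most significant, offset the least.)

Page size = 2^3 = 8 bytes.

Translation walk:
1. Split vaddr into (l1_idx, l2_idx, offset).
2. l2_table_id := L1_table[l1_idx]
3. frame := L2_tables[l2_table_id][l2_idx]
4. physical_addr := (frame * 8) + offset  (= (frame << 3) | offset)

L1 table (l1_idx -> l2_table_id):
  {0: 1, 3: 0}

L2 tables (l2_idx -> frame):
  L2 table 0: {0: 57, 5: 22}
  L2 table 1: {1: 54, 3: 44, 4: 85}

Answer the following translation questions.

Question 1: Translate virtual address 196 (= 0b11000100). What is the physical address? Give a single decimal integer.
vaddr = 196 = 0b11000100
Split: l1_idx=3, l2_idx=0, offset=4
L1[3] = 0
L2[0][0] = 57
paddr = 57 * 8 + 4 = 460

Answer: 460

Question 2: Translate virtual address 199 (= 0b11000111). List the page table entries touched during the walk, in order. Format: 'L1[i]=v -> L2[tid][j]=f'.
Answer: L1[3]=0 -> L2[0][0]=57

Derivation:
vaddr = 199 = 0b11000111
Split: l1_idx=3, l2_idx=0, offset=7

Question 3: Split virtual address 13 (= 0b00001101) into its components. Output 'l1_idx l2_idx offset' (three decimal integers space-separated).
Answer: 0 1 5

Derivation:
vaddr = 13 = 0b00001101
  top 2 bits -> l1_idx = 0
  next 3 bits -> l2_idx = 1
  bottom 3 bits -> offset = 5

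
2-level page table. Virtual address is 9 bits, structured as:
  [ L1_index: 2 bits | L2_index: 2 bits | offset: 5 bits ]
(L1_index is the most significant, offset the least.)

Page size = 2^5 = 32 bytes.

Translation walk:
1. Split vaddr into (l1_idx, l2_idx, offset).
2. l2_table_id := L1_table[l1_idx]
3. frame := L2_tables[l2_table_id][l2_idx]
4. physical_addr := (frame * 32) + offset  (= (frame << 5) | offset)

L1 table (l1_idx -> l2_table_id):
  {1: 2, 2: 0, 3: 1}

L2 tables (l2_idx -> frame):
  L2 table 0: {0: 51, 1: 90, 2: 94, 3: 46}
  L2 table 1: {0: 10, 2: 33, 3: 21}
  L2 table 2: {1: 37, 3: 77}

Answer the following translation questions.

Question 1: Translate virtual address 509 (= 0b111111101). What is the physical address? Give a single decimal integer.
vaddr = 509 = 0b111111101
Split: l1_idx=3, l2_idx=3, offset=29
L1[3] = 1
L2[1][3] = 21
paddr = 21 * 32 + 29 = 701

Answer: 701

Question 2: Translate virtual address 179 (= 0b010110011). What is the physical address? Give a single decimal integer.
Answer: 1203

Derivation:
vaddr = 179 = 0b010110011
Split: l1_idx=1, l2_idx=1, offset=19
L1[1] = 2
L2[2][1] = 37
paddr = 37 * 32 + 19 = 1203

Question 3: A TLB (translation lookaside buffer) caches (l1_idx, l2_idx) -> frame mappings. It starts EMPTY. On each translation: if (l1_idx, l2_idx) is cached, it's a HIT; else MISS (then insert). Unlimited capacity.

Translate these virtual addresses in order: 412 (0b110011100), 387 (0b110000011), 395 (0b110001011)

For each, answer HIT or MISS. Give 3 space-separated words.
Answer: MISS HIT HIT

Derivation:
vaddr=412: (3,0) not in TLB -> MISS, insert
vaddr=387: (3,0) in TLB -> HIT
vaddr=395: (3,0) in TLB -> HIT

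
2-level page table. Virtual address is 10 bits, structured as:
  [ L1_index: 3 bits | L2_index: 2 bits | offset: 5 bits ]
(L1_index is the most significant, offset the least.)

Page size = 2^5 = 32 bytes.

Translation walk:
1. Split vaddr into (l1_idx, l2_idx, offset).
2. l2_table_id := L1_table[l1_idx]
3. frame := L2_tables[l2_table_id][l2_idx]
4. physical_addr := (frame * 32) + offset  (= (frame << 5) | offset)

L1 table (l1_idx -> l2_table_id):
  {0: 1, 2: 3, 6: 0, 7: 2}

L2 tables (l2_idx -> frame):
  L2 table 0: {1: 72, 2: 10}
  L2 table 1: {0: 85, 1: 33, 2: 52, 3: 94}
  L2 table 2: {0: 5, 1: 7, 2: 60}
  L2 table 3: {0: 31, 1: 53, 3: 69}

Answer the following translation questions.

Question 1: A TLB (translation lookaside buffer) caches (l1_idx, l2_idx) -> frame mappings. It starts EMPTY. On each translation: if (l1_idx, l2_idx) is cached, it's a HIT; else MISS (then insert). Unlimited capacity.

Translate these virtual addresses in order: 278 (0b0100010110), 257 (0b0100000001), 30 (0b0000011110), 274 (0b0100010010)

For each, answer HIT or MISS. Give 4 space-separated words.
Answer: MISS HIT MISS HIT

Derivation:
vaddr=278: (2,0) not in TLB -> MISS, insert
vaddr=257: (2,0) in TLB -> HIT
vaddr=30: (0,0) not in TLB -> MISS, insert
vaddr=274: (2,0) in TLB -> HIT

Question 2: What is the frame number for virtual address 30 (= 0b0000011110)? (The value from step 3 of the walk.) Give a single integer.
vaddr = 30: l1_idx=0, l2_idx=0
L1[0] = 1; L2[1][0] = 85

Answer: 85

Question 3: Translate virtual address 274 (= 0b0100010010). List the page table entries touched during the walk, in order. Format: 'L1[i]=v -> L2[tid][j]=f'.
vaddr = 274 = 0b0100010010
Split: l1_idx=2, l2_idx=0, offset=18

Answer: L1[2]=3 -> L2[3][0]=31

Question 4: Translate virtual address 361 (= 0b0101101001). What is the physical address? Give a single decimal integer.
vaddr = 361 = 0b0101101001
Split: l1_idx=2, l2_idx=3, offset=9
L1[2] = 3
L2[3][3] = 69
paddr = 69 * 32 + 9 = 2217

Answer: 2217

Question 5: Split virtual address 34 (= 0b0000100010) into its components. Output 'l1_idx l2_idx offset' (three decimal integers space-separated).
Answer: 0 1 2

Derivation:
vaddr = 34 = 0b0000100010
  top 3 bits -> l1_idx = 0
  next 2 bits -> l2_idx = 1
  bottom 5 bits -> offset = 2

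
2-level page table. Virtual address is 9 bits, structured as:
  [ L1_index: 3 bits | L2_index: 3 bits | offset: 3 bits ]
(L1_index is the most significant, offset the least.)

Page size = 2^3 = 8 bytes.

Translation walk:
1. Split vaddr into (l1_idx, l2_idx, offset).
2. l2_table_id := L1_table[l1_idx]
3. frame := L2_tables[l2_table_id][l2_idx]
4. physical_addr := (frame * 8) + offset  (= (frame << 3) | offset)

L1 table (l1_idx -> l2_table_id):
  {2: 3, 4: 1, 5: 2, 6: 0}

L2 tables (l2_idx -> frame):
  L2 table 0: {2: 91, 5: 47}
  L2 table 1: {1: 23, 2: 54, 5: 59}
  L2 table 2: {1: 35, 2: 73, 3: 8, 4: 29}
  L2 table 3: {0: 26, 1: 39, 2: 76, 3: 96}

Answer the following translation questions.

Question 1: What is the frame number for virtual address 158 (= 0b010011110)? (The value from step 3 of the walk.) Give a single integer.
Answer: 96

Derivation:
vaddr = 158: l1_idx=2, l2_idx=3
L1[2] = 3; L2[3][3] = 96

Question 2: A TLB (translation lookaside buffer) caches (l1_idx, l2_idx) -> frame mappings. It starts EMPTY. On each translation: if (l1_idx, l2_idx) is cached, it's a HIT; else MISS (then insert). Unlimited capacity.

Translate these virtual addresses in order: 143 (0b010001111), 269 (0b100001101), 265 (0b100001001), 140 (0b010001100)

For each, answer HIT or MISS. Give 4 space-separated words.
Answer: MISS MISS HIT HIT

Derivation:
vaddr=143: (2,1) not in TLB -> MISS, insert
vaddr=269: (4,1) not in TLB -> MISS, insert
vaddr=265: (4,1) in TLB -> HIT
vaddr=140: (2,1) in TLB -> HIT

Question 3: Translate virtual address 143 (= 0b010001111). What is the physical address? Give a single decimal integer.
vaddr = 143 = 0b010001111
Split: l1_idx=2, l2_idx=1, offset=7
L1[2] = 3
L2[3][1] = 39
paddr = 39 * 8 + 7 = 319

Answer: 319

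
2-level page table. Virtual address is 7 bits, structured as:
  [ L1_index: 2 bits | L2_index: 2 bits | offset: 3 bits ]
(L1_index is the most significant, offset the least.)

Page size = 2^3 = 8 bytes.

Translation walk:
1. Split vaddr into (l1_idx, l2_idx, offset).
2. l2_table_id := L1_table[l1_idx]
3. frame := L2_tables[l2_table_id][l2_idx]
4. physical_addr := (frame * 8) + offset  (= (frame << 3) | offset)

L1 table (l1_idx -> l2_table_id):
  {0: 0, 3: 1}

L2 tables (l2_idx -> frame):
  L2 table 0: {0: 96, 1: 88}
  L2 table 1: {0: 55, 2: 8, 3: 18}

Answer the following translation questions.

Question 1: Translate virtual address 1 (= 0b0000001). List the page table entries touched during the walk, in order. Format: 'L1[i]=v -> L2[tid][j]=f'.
Answer: L1[0]=0 -> L2[0][0]=96

Derivation:
vaddr = 1 = 0b0000001
Split: l1_idx=0, l2_idx=0, offset=1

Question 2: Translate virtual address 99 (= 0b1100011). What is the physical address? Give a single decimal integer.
Answer: 443

Derivation:
vaddr = 99 = 0b1100011
Split: l1_idx=3, l2_idx=0, offset=3
L1[3] = 1
L2[1][0] = 55
paddr = 55 * 8 + 3 = 443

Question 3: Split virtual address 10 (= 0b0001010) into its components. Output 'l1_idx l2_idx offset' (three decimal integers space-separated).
vaddr = 10 = 0b0001010
  top 2 bits -> l1_idx = 0
  next 2 bits -> l2_idx = 1
  bottom 3 bits -> offset = 2

Answer: 0 1 2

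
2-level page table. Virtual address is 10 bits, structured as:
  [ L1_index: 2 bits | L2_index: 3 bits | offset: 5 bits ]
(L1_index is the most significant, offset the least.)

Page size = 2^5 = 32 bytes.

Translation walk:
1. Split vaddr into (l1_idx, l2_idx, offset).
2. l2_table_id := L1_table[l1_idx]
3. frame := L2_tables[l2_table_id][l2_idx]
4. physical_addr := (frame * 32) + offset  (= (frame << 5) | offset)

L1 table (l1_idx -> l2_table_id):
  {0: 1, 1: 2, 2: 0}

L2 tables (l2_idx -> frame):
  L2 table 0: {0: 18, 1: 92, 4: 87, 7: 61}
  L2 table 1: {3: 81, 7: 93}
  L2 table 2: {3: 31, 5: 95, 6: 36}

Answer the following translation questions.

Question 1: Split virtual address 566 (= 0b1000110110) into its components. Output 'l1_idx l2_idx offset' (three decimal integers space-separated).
vaddr = 566 = 0b1000110110
  top 2 bits -> l1_idx = 2
  next 3 bits -> l2_idx = 1
  bottom 5 bits -> offset = 22

Answer: 2 1 22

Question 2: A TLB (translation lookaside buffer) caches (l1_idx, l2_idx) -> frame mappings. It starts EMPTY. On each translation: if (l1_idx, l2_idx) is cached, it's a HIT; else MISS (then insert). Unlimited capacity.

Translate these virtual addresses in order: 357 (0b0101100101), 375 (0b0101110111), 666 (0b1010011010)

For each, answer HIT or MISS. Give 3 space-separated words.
vaddr=357: (1,3) not in TLB -> MISS, insert
vaddr=375: (1,3) in TLB -> HIT
vaddr=666: (2,4) not in TLB -> MISS, insert

Answer: MISS HIT MISS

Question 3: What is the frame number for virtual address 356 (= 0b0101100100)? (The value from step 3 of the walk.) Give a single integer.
Answer: 31

Derivation:
vaddr = 356: l1_idx=1, l2_idx=3
L1[1] = 2; L2[2][3] = 31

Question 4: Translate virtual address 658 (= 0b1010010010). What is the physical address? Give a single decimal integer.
Answer: 2802

Derivation:
vaddr = 658 = 0b1010010010
Split: l1_idx=2, l2_idx=4, offset=18
L1[2] = 0
L2[0][4] = 87
paddr = 87 * 32 + 18 = 2802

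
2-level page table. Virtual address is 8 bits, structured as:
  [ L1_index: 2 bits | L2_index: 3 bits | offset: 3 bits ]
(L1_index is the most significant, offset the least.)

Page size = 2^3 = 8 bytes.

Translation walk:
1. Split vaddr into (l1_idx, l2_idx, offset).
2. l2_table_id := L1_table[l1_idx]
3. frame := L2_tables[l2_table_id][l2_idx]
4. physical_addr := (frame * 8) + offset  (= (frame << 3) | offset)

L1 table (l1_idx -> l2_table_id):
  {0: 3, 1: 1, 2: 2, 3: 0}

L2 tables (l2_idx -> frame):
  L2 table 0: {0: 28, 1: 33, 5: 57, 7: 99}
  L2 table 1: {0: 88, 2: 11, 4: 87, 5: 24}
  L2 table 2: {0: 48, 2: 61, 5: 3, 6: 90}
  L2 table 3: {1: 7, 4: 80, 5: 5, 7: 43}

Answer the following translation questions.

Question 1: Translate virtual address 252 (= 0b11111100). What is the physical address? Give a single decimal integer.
Answer: 796

Derivation:
vaddr = 252 = 0b11111100
Split: l1_idx=3, l2_idx=7, offset=4
L1[3] = 0
L2[0][7] = 99
paddr = 99 * 8 + 4 = 796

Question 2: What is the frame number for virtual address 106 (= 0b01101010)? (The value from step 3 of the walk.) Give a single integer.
Answer: 24

Derivation:
vaddr = 106: l1_idx=1, l2_idx=5
L1[1] = 1; L2[1][5] = 24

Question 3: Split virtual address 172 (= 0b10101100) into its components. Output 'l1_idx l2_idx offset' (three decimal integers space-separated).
vaddr = 172 = 0b10101100
  top 2 bits -> l1_idx = 2
  next 3 bits -> l2_idx = 5
  bottom 3 bits -> offset = 4

Answer: 2 5 4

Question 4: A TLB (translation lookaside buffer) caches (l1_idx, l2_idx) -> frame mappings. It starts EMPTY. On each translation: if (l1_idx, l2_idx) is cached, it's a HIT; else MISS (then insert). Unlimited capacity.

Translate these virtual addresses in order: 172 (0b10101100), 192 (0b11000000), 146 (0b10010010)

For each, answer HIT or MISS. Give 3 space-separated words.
vaddr=172: (2,5) not in TLB -> MISS, insert
vaddr=192: (3,0) not in TLB -> MISS, insert
vaddr=146: (2,2) not in TLB -> MISS, insert

Answer: MISS MISS MISS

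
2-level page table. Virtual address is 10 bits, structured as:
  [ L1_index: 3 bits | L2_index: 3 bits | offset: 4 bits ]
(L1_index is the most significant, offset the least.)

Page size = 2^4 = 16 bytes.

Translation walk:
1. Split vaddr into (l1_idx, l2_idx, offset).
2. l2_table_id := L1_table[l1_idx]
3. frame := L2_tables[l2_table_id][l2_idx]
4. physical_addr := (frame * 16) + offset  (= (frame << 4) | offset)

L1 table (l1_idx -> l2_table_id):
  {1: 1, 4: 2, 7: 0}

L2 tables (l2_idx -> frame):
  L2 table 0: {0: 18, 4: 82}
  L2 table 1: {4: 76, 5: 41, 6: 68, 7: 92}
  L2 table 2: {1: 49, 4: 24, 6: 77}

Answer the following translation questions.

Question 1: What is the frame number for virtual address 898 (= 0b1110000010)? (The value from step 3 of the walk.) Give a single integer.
vaddr = 898: l1_idx=7, l2_idx=0
L1[7] = 0; L2[0][0] = 18

Answer: 18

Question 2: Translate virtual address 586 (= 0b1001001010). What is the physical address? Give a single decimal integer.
vaddr = 586 = 0b1001001010
Split: l1_idx=4, l2_idx=4, offset=10
L1[4] = 2
L2[2][4] = 24
paddr = 24 * 16 + 10 = 394

Answer: 394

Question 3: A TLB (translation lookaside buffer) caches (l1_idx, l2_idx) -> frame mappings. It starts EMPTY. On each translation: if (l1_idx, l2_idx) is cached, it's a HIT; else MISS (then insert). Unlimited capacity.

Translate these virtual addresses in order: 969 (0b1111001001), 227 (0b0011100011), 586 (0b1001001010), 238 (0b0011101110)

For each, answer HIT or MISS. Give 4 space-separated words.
vaddr=969: (7,4) not in TLB -> MISS, insert
vaddr=227: (1,6) not in TLB -> MISS, insert
vaddr=586: (4,4) not in TLB -> MISS, insert
vaddr=238: (1,6) in TLB -> HIT

Answer: MISS MISS MISS HIT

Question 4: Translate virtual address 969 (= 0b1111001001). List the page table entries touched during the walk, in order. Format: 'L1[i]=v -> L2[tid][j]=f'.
vaddr = 969 = 0b1111001001
Split: l1_idx=7, l2_idx=4, offset=9

Answer: L1[7]=0 -> L2[0][4]=82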